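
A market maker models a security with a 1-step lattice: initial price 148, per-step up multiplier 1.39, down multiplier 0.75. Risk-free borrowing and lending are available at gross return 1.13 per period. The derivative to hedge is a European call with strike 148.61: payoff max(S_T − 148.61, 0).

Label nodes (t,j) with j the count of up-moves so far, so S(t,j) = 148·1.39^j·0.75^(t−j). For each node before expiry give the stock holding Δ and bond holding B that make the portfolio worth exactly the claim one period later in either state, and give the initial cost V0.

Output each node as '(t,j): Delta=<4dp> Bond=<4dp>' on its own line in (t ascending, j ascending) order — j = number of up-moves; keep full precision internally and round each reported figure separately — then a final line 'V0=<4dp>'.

Since d<R<u, set p* = (R−d)/(u−d) = 0.5937; price each node as the discounted p*-expectation of its children.
Payoff layer (t=1): V(1,0)=0.0000, V(1,1)=57.1100
  t=0,j=0: stock 148.0000 → up 205.7200 (V=57.1100), down 111.0000 (V=0.0000). Price 30.0080; hedge Δ=0.6029, bond B=-59.2264.
Root portfolio cost Δ·148+B reproduces V0=30.0080.

(0,0): Delta=0.6029 Bond=-59.2264
V0=30.0080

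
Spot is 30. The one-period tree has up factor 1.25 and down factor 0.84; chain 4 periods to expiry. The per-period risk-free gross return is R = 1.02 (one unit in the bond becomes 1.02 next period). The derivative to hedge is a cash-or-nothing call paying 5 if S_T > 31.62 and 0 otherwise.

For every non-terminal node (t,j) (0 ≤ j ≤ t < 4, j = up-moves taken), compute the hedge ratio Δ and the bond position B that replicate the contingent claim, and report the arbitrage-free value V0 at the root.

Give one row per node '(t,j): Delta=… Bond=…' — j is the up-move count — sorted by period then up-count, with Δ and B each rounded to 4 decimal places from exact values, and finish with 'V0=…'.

Risk-neutral probability p* = (R−d)/(u−d) = (1.02−0.84)/(1.25−0.84) = 0.4390.
At expiry t=4: V(4,0)=0.0000, V(4,1)=0.0000, V(4,2)=5.0000, V(4,3)=5.0000, V(4,4)=5.0000
  t=3,j=0: stock 17.7811 → up 22.2264 (V=0.0000), down 14.9361 (V=0.0000). Price 0.0000; hedge Δ=0.0000, bond B=0.0000.
  t=3,j=1: stock 26.4600 → up 33.0750 (V=5.0000), down 22.2264 (V=0.0000). Price 2.1521; hedge Δ=0.4609, bond B=-10.0430.
  t=3,j=2: stock 39.3750 → up 49.2188 (V=5.0000), down 33.0750 (V=5.0000). Price 4.9020; hedge Δ=0.0000, bond B=4.9020.
  t=3,j=3: stock 58.5938 → up 73.2422 (V=5.0000), down 49.2188 (V=5.0000). Price 4.9020; hedge Δ=0.0000, bond B=4.9020.
  t=2,j=0: stock 21.1680 → up 26.4600 (V=2.1521), down 17.7811 (V=0.0000). Price 0.9263; hedge Δ=0.2480, bond B=-4.3227.
  t=2,j=1: stock 31.5000 → up 39.3750 (V=4.9020), down 26.4600 (V=2.1521). Price 3.2935; hedge Δ=0.2129, bond B=-3.4136.
  t=2,j=2: stock 46.8750 → up 58.5938 (V=4.9020), down 39.3750 (V=4.9020). Price 4.8058; hedge Δ=0.0000, bond B=4.8058.
  t=1,j=0: stock 25.2000 → up 31.5000 (V=3.2935), down 21.1680 (V=0.9263). Price 1.9270; hedge Δ=0.2291, bond B=-3.8466.
  t=1,j=1: stock 37.5000 → up 46.8750 (V=4.8058), down 31.5000 (V=3.2935). Price 3.8798; hedge Δ=0.0984, bond B=0.1911.
  t=0,j=0: stock 30.0000 → up 37.5000 (V=3.8798), down 25.2000 (V=1.9270). Price 2.7298; hedge Δ=0.1588, bond B=-2.0333.
Root portfolio cost Δ·30+B reproduces V0=2.7298.

(0,0): Delta=0.1588 Bond=-2.0333
(1,0): Delta=0.2291 Bond=-3.8466
(1,1): Delta=0.0984 Bond=0.1911
(2,0): Delta=0.2480 Bond=-4.3227
(2,1): Delta=0.2129 Bond=-3.4136
(2,2): Delta=0.0000 Bond=4.8058
(3,0): Delta=0.0000 Bond=0.0000
(3,1): Delta=0.4609 Bond=-10.0430
(3,2): Delta=0.0000 Bond=4.9020
(3,3): Delta=0.0000 Bond=4.9020
V0=2.7298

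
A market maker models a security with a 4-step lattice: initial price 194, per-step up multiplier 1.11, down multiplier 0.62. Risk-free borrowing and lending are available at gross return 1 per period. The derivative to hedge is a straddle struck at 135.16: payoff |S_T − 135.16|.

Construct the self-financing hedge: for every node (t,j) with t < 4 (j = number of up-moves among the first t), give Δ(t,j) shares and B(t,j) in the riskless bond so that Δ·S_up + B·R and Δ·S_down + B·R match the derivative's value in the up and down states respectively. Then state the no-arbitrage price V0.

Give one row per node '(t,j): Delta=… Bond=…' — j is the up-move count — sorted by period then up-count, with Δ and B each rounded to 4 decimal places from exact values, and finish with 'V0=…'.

(0,0): Delta=0.5258 Bond=-20.9902
(1,0): Delta=-0.4012 Bond=90.5080
(1,1): Delta=0.6756 Bond=-53.2659
(2,0): Delta=-1.0000 Bond=135.1600
(2,1): Delta=-0.3044 Bond=77.5824
(2,2): Delta=0.8341 Bond=-91.1431
(3,0): Delta=-1.0000 Bond=135.1600
(3,1): Delta=-1.0000 Bond=135.1600
(3,2): Delta=-0.1920 Bond=60.9152
(3,3): Delta=1.0000 Bond=-135.1600
V0=81.0058

Since d<R<u, set p* = (R−d)/(u−d) = 0.7755; price each node as the discounted p*-expectation of its children.
At expiry t=4: V(4,0)=106.4939, V(4,1)=83.8384, V(4,2)=43.2779, V(4,3)=29.3387, V(4,4)=159.3457
Node (3,0) S=46.2356: V=(p*·83.8384+(1−p*)·106.4939)/1=88.9244; Δ=(83.8384−106.4939)/(51.3216−28.6661)=-1.0000; B=V−Δ·S=135.1600
Node (3,1) S=82.7767: V=(p*·43.2779+(1−p*)·83.8384)/1=52.3833; Δ=(43.2779−83.8384)/(91.8821−51.3216)=-1.0000; B=V−Δ·S=135.1600
Node (3,2) S=148.1970: V=(p*·29.3387+(1−p*)·43.2779)/1=32.4679; Δ=(29.3387−43.2779)/(164.4987−91.8821)=-0.1920; B=V−Δ·S=60.9152
Node (3,3) S=265.3204: V=(p*·159.3457+(1−p*)·29.3387)/1=130.1604; Δ=(159.3457−29.3387)/(294.5057−164.4987)=1.0000; B=V−Δ·S=-135.1600
Node (2,0) S=74.5736: V=(p*·52.3833+(1−p*)·88.9244)/1=60.5864; Δ=(52.3833−88.9244)/(82.7767−46.2356)=-1.0000; B=V−Δ·S=135.1600
Node (2,1) S=133.5108: V=(p*·32.4679+(1−p*)·52.3833)/1=36.9387; Δ=(32.4679−52.3833)/(148.1970−82.7767)=-0.3044; B=V−Δ·S=77.5824
Node (2,2) S=239.0274: V=(p*·130.1604+(1−p*)·32.4679)/1=108.2294; Δ=(130.1604−32.4679)/(265.3204−148.1970)=0.8341; B=V−Δ·S=-91.1431
Node (1,0) S=120.2800: V=(p*·36.9387+(1−p*)·60.5864)/1=42.2474; Δ=(36.9387−60.5864)/(133.5108−74.5736)=-0.4012; B=V−Δ·S=90.5080
Node (1,1) S=215.3400: V=(p*·108.2294+(1−p*)·36.9387)/1=92.2254; Δ=(108.2294−36.9387)/(239.0274−133.5108)=0.6756; B=V−Δ·S=-53.2659
Node (0,0) S=194.0000: V=(p*·92.2254+(1−p*)·42.2474)/1=81.0058; Δ=(92.2254−42.2474)/(215.3400−120.2800)=0.5258; B=V−Δ·S=-20.9902
The time-0 hedge costs 81.0058, which is the no-arbitrage price.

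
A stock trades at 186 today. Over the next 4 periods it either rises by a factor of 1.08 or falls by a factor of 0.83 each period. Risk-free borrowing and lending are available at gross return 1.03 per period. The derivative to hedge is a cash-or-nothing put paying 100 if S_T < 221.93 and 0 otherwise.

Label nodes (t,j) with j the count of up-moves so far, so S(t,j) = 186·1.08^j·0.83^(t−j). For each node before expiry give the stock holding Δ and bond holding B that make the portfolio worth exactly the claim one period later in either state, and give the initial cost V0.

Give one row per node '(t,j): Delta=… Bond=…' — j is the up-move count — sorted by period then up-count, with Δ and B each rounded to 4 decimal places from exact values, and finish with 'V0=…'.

Risk-neutral probability p* = (R−d)/(u−d) = (1.03−0.83)/(1.08−0.83) = 0.8000.
Terminal payoffs: V(4,0)=100.0000, V(4,1)=100.0000, V(4,2)=100.0000, V(4,3)=100.0000, V(4,4)=0.0000
(3,0): S=106.3524. Δ = (V_up−V_dn)/(S_up−S_dn) = (100.0000−100.0000)/(114.8606−88.2725) = 0.0000. V = [p*·100.0000 + (1−p*)·100.0000]/1.03 = 97.0874. B = V − Δ·S = 97.0874.
(3,1): S=138.3862. Δ = (V_up−V_dn)/(S_up−S_dn) = (100.0000−100.0000)/(149.4571−114.8606) = 0.0000. V = [p*·100.0000 + (1−p*)·100.0000]/1.03 = 97.0874. B = V − Δ·S = 97.0874.
(3,2): S=180.0688. Δ = (V_up−V_dn)/(S_up−S_dn) = (100.0000−100.0000)/(194.4743−149.4571) = 0.0000. V = [p*·100.0000 + (1−p*)·100.0000]/1.03 = 97.0874. B = V − Δ·S = 97.0874.
(3,3): S=234.3064. Δ = (V_up−V_dn)/(S_up−S_dn) = (0.0000−100.0000)/(253.0509−194.4743) = -1.7072. V = [p*·0.0000 + (1−p*)·100.0000]/1.03 = 19.4175. B = V − Δ·S = 419.4175.
(2,0): S=128.1354. Δ = (V_up−V_dn)/(S_up−S_dn) = (97.0874−97.0874)/(138.3862−106.3524) = 0.0000. V = [p*·97.0874 + (1−p*)·97.0874]/1.03 = 94.2596. B = V − Δ·S = 94.2596.
(2,1): S=166.7304. Δ = (V_up−V_dn)/(S_up−S_dn) = (97.0874−97.0874)/(180.0688−138.3862) = 0.0000. V = [p*·97.0874 + (1−p*)·97.0874]/1.03 = 94.2596. B = V − Δ·S = 94.2596.
(2,2): S=216.9504. Δ = (V_up−V_dn)/(S_up−S_dn) = (19.4175−97.0874)/(234.3064−180.0688) = -1.4320. V = [p*·19.4175 + (1−p*)·97.0874]/1.03 = 33.9335. B = V − Δ·S = 344.6131.
(1,0): S=154.3800. Δ = (V_up−V_dn)/(S_up−S_dn) = (94.2596−94.2596)/(166.7304−128.1354) = 0.0000. V = [p*·94.2596 + (1−p*)·94.2596]/1.03 = 91.5142. B = V − Δ·S = 91.5142.
(1,1): S=200.8800. Δ = (V_up−V_dn)/(S_up−S_dn) = (33.9335−94.2596)/(216.9504−166.7304) = -1.2012. V = [p*·33.9335 + (1−p*)·94.2596]/1.03 = 44.6589. B = V − Δ·S = 285.9635.
(0,0): S=186.0000. Δ = (V_up−V_dn)/(S_up−S_dn) = (44.6589−91.5142)/(200.8800−154.3800) = -1.0076. V = [p*·44.6589 + (1−p*)·91.5142]/1.03 = 52.4563. B = V − Δ·S = 239.8773.
Check: Δ(0,0)·S0 + B(0,0) = 52.4563 = V0.

(0,0): Delta=-1.0076 Bond=239.8773
(1,0): Delta=0.0000 Bond=91.5142
(1,1): Delta=-1.2012 Bond=285.9635
(2,0): Delta=0.0000 Bond=94.2596
(2,1): Delta=0.0000 Bond=94.2596
(2,2): Delta=-1.4320 Bond=344.6131
(3,0): Delta=0.0000 Bond=97.0874
(3,1): Delta=0.0000 Bond=97.0874
(3,2): Delta=0.0000 Bond=97.0874
(3,3): Delta=-1.7072 Bond=419.4175
V0=52.4563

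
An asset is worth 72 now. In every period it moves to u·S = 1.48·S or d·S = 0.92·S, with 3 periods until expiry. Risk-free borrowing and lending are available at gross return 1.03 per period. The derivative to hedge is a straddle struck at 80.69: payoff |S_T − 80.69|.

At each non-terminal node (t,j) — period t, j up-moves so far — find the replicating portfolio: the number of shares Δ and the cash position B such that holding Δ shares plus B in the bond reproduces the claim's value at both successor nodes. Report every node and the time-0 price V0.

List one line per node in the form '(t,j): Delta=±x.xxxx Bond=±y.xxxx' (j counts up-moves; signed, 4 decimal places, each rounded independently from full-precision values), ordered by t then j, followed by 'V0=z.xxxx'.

(0,0): Delta=0.2566 Bond=3.0716
(1,0): Delta=-0.0358 Bond=22.5291
(1,1): Delta=1.0000 Bond=-76.0581
(2,0): Delta=-0.4431 Bond=48.0271
(2,1): Delta=1.0000 Bond=-78.3398
(2,2): Delta=1.0000 Bond=-78.3398
V0=21.5434

The replicating-portfolio and risk-neutral prices coincide; use p* = (1.03−0.92)/(1.48−0.92) = 0.1964 for the latter.
Terminal values V(3,·): V(3,0)=24.6245, V(3,1)=9.5024, V(3,2)=64.4021, V(3,3)=152.7190
  t=2,j=0: stock 60.9408 → up 90.1924 (V=9.5024), down 56.0655 (V=24.6245). Price 21.0234; hedge Δ=-0.4431, bond B=48.0271.
  t=2,j=1: stock 98.0352 → up 145.0921 (V=64.4021), down 90.1924 (V=9.5024). Price 19.6954; hedge Δ=1.0000, bond B=-78.3398.
  t=2,j=2: stock 157.7088 → up 233.4090 (V=152.7190), down 145.0921 (V=64.4021). Price 79.3690; hedge Δ=1.0000, bond B=-78.3398.
  t=1,j=0: stock 66.2400 → up 98.0352 (V=19.6954), down 60.9408 (V=21.0234). Price 20.1578; hedge Δ=-0.0358, bond B=22.5291.
  t=1,j=1: stock 106.5600 → up 157.7088 (V=79.3690), down 98.0352 (V=19.6954). Price 30.5019; hedge Δ=1.0000, bond B=-76.0581.
  t=0,j=0: stock 72.0000 → up 106.5600 (V=30.5019), down 66.2400 (V=20.1578). Price 21.5434; hedge Δ=0.2566, bond B=3.0716.
Check: Δ(0,0)·S0 + B(0,0) = 21.5434 = V0.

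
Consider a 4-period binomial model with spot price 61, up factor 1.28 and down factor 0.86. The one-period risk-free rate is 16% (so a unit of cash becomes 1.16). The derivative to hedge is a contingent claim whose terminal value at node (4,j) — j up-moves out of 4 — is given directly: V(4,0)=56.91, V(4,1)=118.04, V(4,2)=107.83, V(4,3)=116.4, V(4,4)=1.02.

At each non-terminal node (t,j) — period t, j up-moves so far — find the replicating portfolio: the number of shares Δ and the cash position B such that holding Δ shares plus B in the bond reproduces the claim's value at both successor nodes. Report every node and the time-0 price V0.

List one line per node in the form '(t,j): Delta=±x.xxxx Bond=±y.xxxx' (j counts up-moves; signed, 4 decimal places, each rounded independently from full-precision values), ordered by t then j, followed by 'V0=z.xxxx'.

Since d<R<u, set p* = (R−d)/(u−d) = 0.7143; price each node as the discounted p*-expectation of its children.
Terminal values V(4,·): V(4,0)=56.9100, V(4,1)=118.0400, V(4,2)=107.8300, V(4,3)=116.4000, V(4,4)=1.0200
  t=3,j=0: stock 38.7994 → up 49.6633 (V=118.0400), down 33.3675 (V=56.9100). Price 86.7020; hedge Δ=3.7513, bond B=-58.8456.
  t=3,j=1: stock 57.7480 → up 73.9174 (V=107.8300), down 49.6633 (V=118.0400). Price 95.4717; hedge Δ=-0.4210, bond B=119.7812.
  t=3,j=2: stock 85.9505 → up 110.0166 (V=116.4000), down 73.9174 (V=107.8300). Price 98.2340; hedge Δ=0.2374, bond B=77.8292.
  t=3,j=3: stock 127.9263 → up 163.7456 (V=1.0200), down 110.0166 (V=116.4000). Price 29.2980; hedge Δ=-2.1474, bond B=304.0123.
  t=2,j=0: stock 45.1156 → up 57.7480 (V=95.4717), down 38.7994 (V=86.7020). Price 80.1431; hedge Δ=0.4628, bond B=59.2629.
  t=2,j=1: stock 67.1488 → up 85.9505 (V=98.2340), down 57.7480 (V=95.4717). Price 84.0041; hedge Δ=0.0979, bond B=77.4272.
  t=2,j=2: stock 99.9424 → up 127.9263 (V=29.2980), down 85.9505 (V=98.2340). Price 42.2362; hedge Δ=-1.6423, bond B=206.3695.
  t=1,j=0: stock 52.4600 → up 67.1488 (V=84.0041), down 45.1156 (V=80.1431). Price 71.4664; hedge Δ=0.1752, bond B=62.2736.
  t=1,j=1: stock 78.0800 → up 99.9424 (V=42.2362), down 67.1488 (V=84.0041). Price 46.6982; hedge Δ=-1.2737, bond B=146.1455.
  t=0,j=0: stock 61.0000 → up 78.0800 (V=46.6982), down 52.4600 (V=71.4664). Price 46.3576; hedge Δ=-0.9668, bond B=105.3294.
The time-0 hedge costs 46.3576, which is the no-arbitrage price.

(0,0): Delta=-0.9668 Bond=105.3294
(1,0): Delta=0.1752 Bond=62.2736
(1,1): Delta=-1.2737 Bond=146.1455
(2,0): Delta=0.4628 Bond=59.2629
(2,1): Delta=0.0979 Bond=77.4272
(2,2): Delta=-1.6423 Bond=206.3695
(3,0): Delta=3.7513 Bond=-58.8456
(3,1): Delta=-0.4210 Bond=119.7812
(3,2): Delta=0.2374 Bond=77.8292
(3,3): Delta=-2.1474 Bond=304.0123
V0=46.3576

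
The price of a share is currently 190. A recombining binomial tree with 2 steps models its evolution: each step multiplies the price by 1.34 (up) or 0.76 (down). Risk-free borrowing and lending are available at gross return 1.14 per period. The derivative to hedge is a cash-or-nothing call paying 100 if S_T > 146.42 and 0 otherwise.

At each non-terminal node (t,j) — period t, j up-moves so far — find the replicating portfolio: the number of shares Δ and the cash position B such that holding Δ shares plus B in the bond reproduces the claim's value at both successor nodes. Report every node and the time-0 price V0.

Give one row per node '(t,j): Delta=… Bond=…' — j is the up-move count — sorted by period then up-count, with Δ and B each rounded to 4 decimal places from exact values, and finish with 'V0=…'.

Since d<R<u, set p* = (R−d)/(u−d) = 0.6552; price each node as the discounted p*-expectation of its children.
At expiry t=2: V(2,0)=0.0000, V(2,1)=100.0000, V(2,2)=100.0000
(1,0): S=144.4000. Δ = (V_up−V_dn)/(S_up−S_dn) = (100.0000−0.0000)/(193.4960−109.7440) = 1.1940. V = [p*·100.0000 + (1−p*)·0.0000]/1.14 = 57.4713. B = V − Δ·S = -114.9425.
(1,1): S=254.6000. Δ = (V_up−V_dn)/(S_up−S_dn) = (100.0000−100.0000)/(341.1640−193.4960) = 0.0000. V = [p*·100.0000 + (1−p*)·100.0000]/1.14 = 87.7193. B = V − Δ·S = 87.7193.
(0,0): S=190.0000. Δ = (V_up−V_dn)/(S_up−S_dn) = (87.7193−57.4713)/(254.6000−144.4000) = 0.2745. V = [p*·87.7193 + (1−p*)·57.4713]/1.14 = 67.7973. B = V − Δ·S = 15.6455.
Check: Δ(0,0)·S0 + B(0,0) = 67.7973 = V0.

(0,0): Delta=0.2745 Bond=15.6455
(1,0): Delta=1.1940 Bond=-114.9425
(1,1): Delta=0.0000 Bond=87.7193
V0=67.7973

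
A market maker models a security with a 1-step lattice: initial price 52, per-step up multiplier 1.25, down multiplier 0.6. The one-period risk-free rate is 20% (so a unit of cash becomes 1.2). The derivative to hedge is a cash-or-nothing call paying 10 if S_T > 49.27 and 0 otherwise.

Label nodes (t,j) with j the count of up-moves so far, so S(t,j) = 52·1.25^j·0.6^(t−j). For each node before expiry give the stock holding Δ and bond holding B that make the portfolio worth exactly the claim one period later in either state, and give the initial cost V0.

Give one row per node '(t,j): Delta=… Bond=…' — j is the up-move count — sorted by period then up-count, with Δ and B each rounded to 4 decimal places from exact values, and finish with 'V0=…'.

Risk-neutral probability p* = (R−d)/(u−d) = (1.2−0.6)/(1.25−0.6) = 0.9231.
Terminal values V(1,·): V(1,0)=0.0000, V(1,1)=10.0000
Node (0,0) S=52.0000: V=(p*·10.0000+(1−p*)·0.0000)/1.2=7.6923; Δ=(10.0000−0.0000)/(65.0000−31.2000)=0.2959; B=V−Δ·S=-7.6923
Self-financing check: at every node Δ·S+B equals the discounted successor values.

(0,0): Delta=0.2959 Bond=-7.6923
V0=7.6923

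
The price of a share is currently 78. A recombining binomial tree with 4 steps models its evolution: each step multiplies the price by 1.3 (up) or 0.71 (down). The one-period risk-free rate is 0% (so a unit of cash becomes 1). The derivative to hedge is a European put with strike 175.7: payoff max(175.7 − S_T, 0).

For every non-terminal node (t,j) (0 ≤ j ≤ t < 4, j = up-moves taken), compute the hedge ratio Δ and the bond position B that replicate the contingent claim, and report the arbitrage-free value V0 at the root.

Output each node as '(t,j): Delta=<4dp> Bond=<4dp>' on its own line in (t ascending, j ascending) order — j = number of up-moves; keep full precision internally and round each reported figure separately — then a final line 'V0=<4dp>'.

(0,0): Delta=-0.8785 Bond=168.9727
(1,0): Delta=-1.0000 Bond=175.7000
(1,1): Delta=-0.8099 Bond=162.0134
(2,0): Delta=-1.0000 Bond=175.7000
(2,1): Delta=-1.0000 Bond=175.7000
(2,2): Delta=-0.7025 Bond=147.8548
(3,0): Delta=-1.0000 Bond=175.7000
(3,1): Delta=-1.0000 Bond=175.7000
(3,2): Delta=-1.0000 Bond=175.7000
(3,3): Delta=-0.5344 Bond=119.0495
V0=100.4478

No-arbitrage ⇒ martingale measure with p* = (R−d)/(u−d) = 0.4915.
Payoff layer (t=4): V(4,0)=155.8789, V(4,1)=139.4078, V(4,2)=109.2495, V(4,3)=54.0301, V(4,4)=0.0000
  t=3,j=0: stock 27.9171 → up 36.2922 (V=139.4078), down 19.8211 (V=155.8789). Price 147.7829; hedge Δ=-1.0000, bond B=175.7000.
  t=3,j=1: stock 51.1157 → up 66.4505 (V=109.2495), down 36.2922 (V=139.4078). Price 124.5843; hedge Δ=-1.0000, bond B=175.7000.
  t=3,j=2: stock 93.5922 → up 121.6699 (V=54.0301), down 66.4505 (V=109.2495). Price 82.1078; hedge Δ=-1.0000, bond B=175.7000.
  t=3,j=3: stock 171.3660 → up 222.7758 (V=0.0000), down 121.6699 (V=54.0301). Price 27.4730; hedge Δ=-0.5344, bond B=119.0495.
  t=2,j=0: stock 39.3198 → up 51.1157 (V=124.5843), down 27.9171 (V=147.7829). Price 136.3802; hedge Δ=-1.0000, bond B=175.7000.
  t=2,j=1: stock 71.9940 → up 93.5922 (V=82.1078), down 51.1157 (V=124.5843). Price 103.7060; hedge Δ=-1.0000, bond B=175.7000.
  t=2,j=2: stock 131.8200 → up 171.3660 (V=27.4730), down 93.5922 (V=82.1078). Price 55.2534; hedge Δ=-0.7025, bond B=147.8548.
  t=1,j=0: stock 55.3800 → up 71.9940 (V=103.7060), down 39.3198 (V=136.3802). Price 120.3200; hedge Δ=-1.0000, bond B=175.7000.
  t=1,j=1: stock 101.4000 → up 131.8200 (V=55.2534), down 71.9940 (V=103.7060). Price 79.8903; hedge Δ=-0.8099, bond B=162.0134.
  t=0,j=0: stock 78.0000 → up 101.4000 (V=79.8903), down 55.3800 (V=120.3200). Price 100.4478; hedge Δ=-0.8785, bond B=168.9727.
Self-financing check: at every node Δ·S+B equals the discounted successor values.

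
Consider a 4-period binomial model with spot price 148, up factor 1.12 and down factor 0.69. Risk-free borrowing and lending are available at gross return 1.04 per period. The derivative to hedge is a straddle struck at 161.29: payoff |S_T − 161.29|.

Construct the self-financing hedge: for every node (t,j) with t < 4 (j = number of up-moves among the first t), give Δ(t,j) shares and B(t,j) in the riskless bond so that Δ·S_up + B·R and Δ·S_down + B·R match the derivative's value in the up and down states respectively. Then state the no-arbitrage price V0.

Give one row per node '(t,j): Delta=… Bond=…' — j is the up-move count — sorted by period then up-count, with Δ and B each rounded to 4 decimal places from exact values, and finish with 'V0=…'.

(0,0): Delta=0.0786 Bond=31.9622
(1,0): Delta=-1.0000 Bond=143.3862
(1,1): Delta=0.2305 Bond=8.0645
(2,0): Delta=-1.0000 Bond=149.1217
(2,1): Delta=-1.0000 Bond=149.1217
(2,2): Delta=0.4037 Bond=-23.7808
(3,0): Delta=-1.0000 Bond=155.0865
(3,1): Delta=-1.0000 Bond=155.0865
(3,2): Delta=-1.0000 Bond=155.0865
(3,3): Delta=0.6014 Bond=-65.8334
V0=43.5934

Under the risk-neutral measure, an up-move has probability p* = (R−d)/(u−d) = 0.8140 and values discount at R = 1.04.
At expiry t=4: V(4,0)=127.7427, V(4,1)=106.8363, V(4,2)=72.9015, V(4,3)=17.8188, V(4,4)=71.5909
(3,0): S=48.6193. Δ = (V_up−V_dn)/(S_up−S_dn) = (106.8363−127.7427)/(54.4537−33.5473) = -1.0000. V = [p*·106.8363 + (1−p*)·127.7427]/1.04 = 106.4672. B = V − Δ·S = 155.0865.
(3,1): S=78.9183. Δ = (V_up−V_dn)/(S_up−S_dn) = (72.9015−106.8363)/(88.3885−54.4537) = -1.0000. V = [p*·72.9015 + (1−p*)·106.8363]/1.04 = 76.1682. B = V − Δ·S = 155.0865.
(3,2): S=128.0993. Δ = (V_up−V_dn)/(S_up−S_dn) = (17.8188−72.9015)/(143.4712−88.3885) = -1.0000. V = [p*·17.8188 + (1−p*)·72.9015]/1.04 = 26.9872. B = V − Δ·S = 155.0865.
(3,3): S=207.9293. Δ = (V_up−V_dn)/(S_up−S_dn) = (71.5909−17.8188)/(232.8809−143.4712) = 0.6014. V = [p*·71.5909 + (1−p*)·17.8188]/1.04 = 59.2180. B = V − Δ·S = -65.8334.
(2,0): S=70.4628. Δ = (V_up−V_dn)/(S_up−S_dn) = (76.1682−106.4672)/(78.9183−48.6193) = -1.0000. V = [p*·76.1682 + (1−p*)·106.4672]/1.04 = 78.6589. B = V − Δ·S = 149.1217.
(2,1): S=114.3744. Δ = (V_up−V_dn)/(S_up−S_dn) = (26.9872−76.1682)/(128.0993−78.9183) = -1.0000. V = [p*·26.9872 + (1−p*)·76.1682]/1.04 = 34.7473. B = V − Δ·S = 149.1217.
(2,2): S=185.6512. Δ = (V_up−V_dn)/(S_up−S_dn) = (59.2180−26.9872)/(207.9293−128.0993) = 0.4037. V = [p*·59.2180 + (1−p*)·26.9872]/1.04 = 51.1746. B = V − Δ·S = -23.7808.
(1,0): S=102.1200. Δ = (V_up−V_dn)/(S_up−S_dn) = (34.7473−78.6589)/(114.3744−70.4628) = -1.0000. V = [p*·34.7473 + (1−p*)·78.6589]/1.04 = 41.2662. B = V − Δ·S = 143.3862.
(1,1): S=165.7600. Δ = (V_up−V_dn)/(S_up−S_dn) = (51.1746−34.7473)/(185.6512−114.3744) = 0.2305. V = [p*·51.1746 + (1−p*)·34.7473]/1.04 = 46.2677. B = V − Δ·S = 8.0645.
(0,0): S=148.0000. Δ = (V_up−V_dn)/(S_up−S_dn) = (46.2677−41.2662)/(165.7600−102.1200) = 0.0786. V = [p*·46.2677 + (1−p*)·41.2662]/1.04 = 43.5934. B = V − Δ·S = 31.9622.
Each (Δ,B) replicates both successor values, so the strategy is self-financing and V0 is arbitrage-free.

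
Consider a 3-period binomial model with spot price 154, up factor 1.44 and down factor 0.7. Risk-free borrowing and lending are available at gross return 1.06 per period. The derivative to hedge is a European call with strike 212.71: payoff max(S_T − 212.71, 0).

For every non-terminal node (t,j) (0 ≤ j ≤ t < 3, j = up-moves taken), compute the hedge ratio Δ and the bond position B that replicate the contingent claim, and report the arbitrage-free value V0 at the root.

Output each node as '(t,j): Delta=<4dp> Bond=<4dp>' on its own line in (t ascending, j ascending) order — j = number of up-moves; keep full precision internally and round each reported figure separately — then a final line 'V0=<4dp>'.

(0,0): Delta=0.4790 Bond=-46.5633
(1,0): Delta=0.0623 Bond=-4.4332
(1,1): Delta=0.6928 Bond=-96.7768
(2,0): Delta=0.0000 Bond=0.0000
(2,1): Delta=0.0942 Bond=-9.6594
(2,2): Delta=1.0000 Bond=-200.6698
V0=27.2039

Since d<R<u, set p* = (R−d)/(u−d) = 0.4865; price each node as the discounted p*-expectation of its children.
Payoff layer (t=3): V(3,0)=0.0000, V(3,1)=0.0000, V(3,2)=10.8241, V(3,3)=247.1315
Node (2,0) S=75.4600: V=(p*·0.0000+(1−p*)·0.0000)/1.06=0.0000; Δ=(0.0000−0.0000)/(108.6624−52.8220)=0.0000; B=V−Δ·S=0.0000
Node (2,1) S=155.2320: V=(p*·10.8241+(1−p*)·0.0000)/1.06=4.9677; Δ=(10.8241−0.0000)/(223.5341−108.6624)=0.0942; B=V−Δ·S=-9.6594
Node (2,2) S=319.3344: V=(p*·247.1315+(1−p*)·10.8241)/1.06=118.6646; Δ=(247.1315−10.8241)/(459.8415−223.5341)=1.0000; B=V−Δ·S=-200.6698
Node (1,0) S=107.8000: V=(p*·4.9677+(1−p*)·0.0000)/1.06=2.2799; Δ=(4.9677−0.0000)/(155.2320−75.4600)=0.0623; B=V−Δ·S=-4.4332
Node (1,1) S=221.7600: V=(p*·118.6646+(1−p*)·4.9677)/1.06=56.8676; Δ=(118.6646−4.9677)/(319.3344−155.2320)=0.6928; B=V−Δ·S=-96.7768
Node (0,0) S=154.0000: V=(p*·56.8676+(1−p*)·2.2799)/1.06=27.2039; Δ=(56.8676−2.2799)/(221.7600−107.8000)=0.4790; B=V−Δ·S=-46.5633
The time-0 hedge costs 27.2039, which is the no-arbitrage price.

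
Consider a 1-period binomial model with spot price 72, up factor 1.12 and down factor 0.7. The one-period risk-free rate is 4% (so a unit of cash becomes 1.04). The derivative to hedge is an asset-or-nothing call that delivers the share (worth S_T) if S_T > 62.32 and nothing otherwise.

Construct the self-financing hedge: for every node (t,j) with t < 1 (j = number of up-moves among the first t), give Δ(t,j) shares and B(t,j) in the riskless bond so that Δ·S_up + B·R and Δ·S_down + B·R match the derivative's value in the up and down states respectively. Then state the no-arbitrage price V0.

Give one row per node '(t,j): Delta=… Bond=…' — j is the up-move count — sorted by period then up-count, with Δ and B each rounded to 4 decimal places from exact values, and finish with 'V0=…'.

(0,0): Delta=2.6667 Bond=-129.2308
V0=62.7692

Since d<R<u, set p* = (R−d)/(u−d) = 0.8095; price each node as the discounted p*-expectation of its children.
Terminal payoffs: V(1,0)=0.0000, V(1,1)=80.6400
(0,0): S=72.0000. Δ = (V_up−V_dn)/(S_up−S_dn) = (80.6400−0.0000)/(80.6400−50.4000) = 2.6667. V = [p*·80.6400 + (1−p*)·0.0000]/1.04 = 62.7692. B = V − Δ·S = -129.2308.
The time-0 hedge costs 62.7692, which is the no-arbitrage price.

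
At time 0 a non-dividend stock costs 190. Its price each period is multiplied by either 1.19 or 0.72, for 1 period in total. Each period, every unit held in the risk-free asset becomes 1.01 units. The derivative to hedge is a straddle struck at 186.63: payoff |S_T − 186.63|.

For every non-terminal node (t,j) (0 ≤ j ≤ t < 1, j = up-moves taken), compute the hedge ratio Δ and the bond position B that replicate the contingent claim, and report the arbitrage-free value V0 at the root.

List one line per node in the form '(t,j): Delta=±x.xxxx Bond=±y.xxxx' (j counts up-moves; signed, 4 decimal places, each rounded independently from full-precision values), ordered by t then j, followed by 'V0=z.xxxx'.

Risk-neutral probability p* = (R−d)/(u−d) = (1.01−0.72)/(1.19−0.72) = 0.6170.
At expiry t=1: V(1,0)=49.8300, V(1,1)=39.4700
Node (0,0) S=190.0000: V=(p*·39.4700+(1−p*)·49.8300)/1.01=43.0076; Δ=(39.4700−49.8300)/(226.1000−136.8000)=-0.1160; B=V−Δ·S=65.0501
Check: Δ(0,0)·S0 + B(0,0) = 43.0076 = V0.

(0,0): Delta=-0.1160 Bond=65.0501
V0=43.0076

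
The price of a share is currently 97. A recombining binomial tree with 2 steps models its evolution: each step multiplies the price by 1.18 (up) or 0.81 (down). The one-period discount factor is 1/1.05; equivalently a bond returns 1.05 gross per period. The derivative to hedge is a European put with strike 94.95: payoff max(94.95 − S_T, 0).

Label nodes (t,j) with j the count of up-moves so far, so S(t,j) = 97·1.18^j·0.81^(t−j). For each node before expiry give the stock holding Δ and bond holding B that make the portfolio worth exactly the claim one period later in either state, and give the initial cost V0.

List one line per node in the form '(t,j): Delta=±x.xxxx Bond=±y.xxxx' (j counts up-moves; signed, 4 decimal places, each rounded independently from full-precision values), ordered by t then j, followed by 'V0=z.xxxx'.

Risk-neutral probability p* = (R−d)/(u−d) = (1.05−0.81)/(1.18−0.81) = 0.6486.
At expiry t=2: V(2,0)=31.3083, V(2,1)=2.2374, V(2,2)=0.0000
(1,0): S=78.5700. Δ = (V_up−V_dn)/(S_up−S_dn) = (2.2374−31.3083)/(92.7126−63.6417) = -1.0000. V = [p*·2.2374 + (1−p*)·31.3083]/1.05 = 11.8586. B = V − Δ·S = 90.4286.
(1,1): S=114.4600. Δ = (V_up−V_dn)/(S_up−S_dn) = (0.0000−2.2374)/(135.0628−92.7126) = -0.0528. V = [p*·0.0000 + (1−p*)·2.2374]/1.05 = 0.7487. B = V − Δ·S = 6.7957.
(0,0): S=97.0000. Δ = (V_up−V_dn)/(S_up−S_dn) = (0.7487−11.8586)/(114.4600−78.5700) = -0.3096. V = [p*·0.7487 + (1−p*)·11.8586]/1.05 = 4.4306. B = V − Δ·S = 34.4574.
Self-financing check: at every node Δ·S+B equals the discounted successor values.

(0,0): Delta=-0.3096 Bond=34.4574
(1,0): Delta=-1.0000 Bond=90.4286
(1,1): Delta=-0.0528 Bond=6.7957
V0=4.4306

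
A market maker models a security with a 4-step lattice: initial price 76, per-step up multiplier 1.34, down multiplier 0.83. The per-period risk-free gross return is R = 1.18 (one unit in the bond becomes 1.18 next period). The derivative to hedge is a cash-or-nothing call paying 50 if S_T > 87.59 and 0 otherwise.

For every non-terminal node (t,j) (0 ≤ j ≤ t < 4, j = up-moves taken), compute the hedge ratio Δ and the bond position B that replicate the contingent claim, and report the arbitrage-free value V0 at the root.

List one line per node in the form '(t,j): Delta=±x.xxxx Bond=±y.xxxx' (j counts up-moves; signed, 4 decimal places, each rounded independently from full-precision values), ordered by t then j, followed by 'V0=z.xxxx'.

(0,0): Delta=0.1591 Bond=11.2623
(1,0): Delta=0.4806 Bond=-6.9936
(1,1): Delta=0.0680 Bond=22.5618
(2,0): Delta=1.0890 Bond=-40.1062
(2,1): Delta=0.3084 Bond=6.3093
(2,2): Delta=0.0000 Bond=35.9092
(3,0): Delta=0.0000 Bond=0.0000
(3,1): Delta=1.3974 Bond=-68.9598
(3,2): Delta=0.0000 Bond=42.3729
(3,3): Delta=0.0000 Bond=42.3729
V0=23.3536

The replicating-portfolio and risk-neutral prices coincide; use p* = (1.18−0.83)/(1.34−0.83) = 0.6863 for the latter.
At expiry t=4: V(4,0)=0.0000, V(4,1)=0.0000, V(4,2)=50.0000, V(4,3)=50.0000, V(4,4)=50.0000
  t=3,j=0: stock 43.4558 → up 58.2308 (V=0.0000), down 36.0683 (V=0.0000). Price 0.0000; hedge Δ=0.0000, bond B=0.0000.
  t=3,j=1: stock 70.1576 → up 94.0112 (V=50.0000), down 58.2308 (V=0.0000). Price 29.0794; hedge Δ=1.3974, bond B=-68.9598.
  t=3,j=2: stock 113.2664 → up 151.7770 (V=50.0000), down 94.0112 (V=50.0000). Price 42.3729; hedge Δ=0.0000, bond B=42.3729.
  t=3,j=3: stock 182.8639 → up 245.0376 (V=50.0000), down 151.7770 (V=50.0000). Price 42.3729; hedge Δ=0.0000, bond B=42.3729.
  t=2,j=0: stock 52.3564 → up 70.1576 (V=29.0794), down 43.4558 (V=0.0000). Price 16.9123; hedge Δ=1.0890, bond B=-40.1062.
  t=2,j=1: stock 84.5272 → up 113.2664 (V=42.3729), down 70.1576 (V=29.0794). Price 32.3749; hedge Δ=0.3084, bond B=6.3093.
  t=2,j=2: stock 136.4656 → up 182.8639 (V=42.3729), down 113.2664 (V=42.3729). Price 35.9092; hedge Δ=0.0000, bond B=35.9092.
  t=1,j=0: stock 63.0800 → up 84.5272 (V=32.3749), down 52.3564 (V=16.9123). Price 23.3253; hedge Δ=0.4806, bond B=-6.9936.
  t=1,j=1: stock 101.8400 → up 136.4656 (V=35.9092), down 84.5272 (V=32.3749). Price 29.4919; hedge Δ=0.0680, bond B=22.5618.
  t=0,j=0: stock 76.0000 → up 101.8400 (V=29.4919), down 63.0800 (V=23.3253). Price 23.3536; hedge Δ=0.1591, bond B=11.2623.
Self-financing check: at every node Δ·S+B equals the discounted successor values.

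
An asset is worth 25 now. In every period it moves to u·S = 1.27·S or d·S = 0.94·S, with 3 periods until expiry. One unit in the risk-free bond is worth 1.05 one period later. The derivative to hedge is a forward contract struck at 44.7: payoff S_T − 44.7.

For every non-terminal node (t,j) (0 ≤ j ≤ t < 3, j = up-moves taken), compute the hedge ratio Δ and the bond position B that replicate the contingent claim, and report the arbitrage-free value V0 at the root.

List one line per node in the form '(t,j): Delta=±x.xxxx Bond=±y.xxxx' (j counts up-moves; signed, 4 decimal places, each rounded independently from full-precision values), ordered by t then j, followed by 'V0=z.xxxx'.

(0,0): Delta=1.0000 Bond=-38.6135
(1,0): Delta=1.0000 Bond=-40.5442
(1,1): Delta=1.0000 Bond=-40.5442
(2,0): Delta=1.0000 Bond=-42.5714
(2,1): Delta=1.0000 Bond=-42.5714
(2,2): Delta=1.0000 Bond=-42.5714
V0=-13.6135

No-arbitrage ⇒ martingale measure with p* = (R−d)/(u−d) = 0.3333.
Payoff layer (t=3): V(3,0)=-23.9354, V(3,1)=-16.6457, V(3,2)=-6.7969, V(3,3)=6.5096
  t=2,j=0: stock 22.0900 → up 28.0543 (V=-16.6457), down 20.7646 (V=-23.9354). Price -20.4814; hedge Δ=1.0000, bond B=-42.5714.
  t=2,j=1: stock 29.8450 → up 37.9031 (V=-6.7969), down 28.0543 (V=-16.6457). Price -12.7264; hedge Δ=1.0000, bond B=-42.5714.
  t=2,j=2: stock 40.3225 → up 51.2096 (V=6.5096), down 37.9031 (V=-6.7969). Price -2.2489; hedge Δ=1.0000, bond B=-42.5714.
  t=1,j=0: stock 23.5000 → up 29.8450 (V=-12.7264), down 22.0900 (V=-20.4814). Price -17.0442; hedge Δ=1.0000, bond B=-40.5442.
  t=1,j=1: stock 31.7500 → up 40.3225 (V=-2.2489), down 29.8450 (V=-12.7264). Price -8.7942; hedge Δ=1.0000, bond B=-40.5442.
  t=0,j=0: stock 25.0000 → up 31.7500 (V=-8.7942), down 23.5000 (V=-17.0442). Price -13.6135; hedge Δ=1.0000, bond B=-38.6135.
Each (Δ,B) replicates both successor values, so the strategy is self-financing and V0 is arbitrage-free.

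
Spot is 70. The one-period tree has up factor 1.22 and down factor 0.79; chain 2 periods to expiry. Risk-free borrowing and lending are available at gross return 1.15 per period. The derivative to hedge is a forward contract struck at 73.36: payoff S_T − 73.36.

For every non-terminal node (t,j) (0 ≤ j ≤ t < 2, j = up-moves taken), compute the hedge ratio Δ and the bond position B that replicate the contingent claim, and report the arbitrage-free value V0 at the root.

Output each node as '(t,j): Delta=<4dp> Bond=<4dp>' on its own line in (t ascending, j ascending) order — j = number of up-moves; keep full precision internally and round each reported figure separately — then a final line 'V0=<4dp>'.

(0,0): Delta=1.0000 Bond=-55.4707
(1,0): Delta=1.0000 Bond=-63.7913
(1,1): Delta=1.0000 Bond=-63.7913
V0=14.5293

Risk-neutral probability p* = (R−d)/(u−d) = (1.15−0.79)/(1.22−0.79) = 0.8372.
At expiry t=2: V(2,0)=-29.6730, V(2,1)=-5.8940, V(2,2)=30.8280
  t=1,j=0: stock 55.3000 → up 67.4660 (V=-5.8940), down 43.6870 (V=-29.6730). Price -8.4913; hedge Δ=1.0000, bond B=-63.7913.
  t=1,j=1: stock 85.4000 → up 104.1880 (V=30.8280), down 67.4660 (V=-5.8940). Price 21.6087; hedge Δ=1.0000, bond B=-63.7913.
  t=0,j=0: stock 70.0000 → up 85.4000 (V=21.6087), down 55.3000 (V=-8.4913). Price 14.5293; hedge Δ=1.0000, bond B=-55.4707.
Check: Δ(0,0)·S0 + B(0,0) = 14.5293 = V0.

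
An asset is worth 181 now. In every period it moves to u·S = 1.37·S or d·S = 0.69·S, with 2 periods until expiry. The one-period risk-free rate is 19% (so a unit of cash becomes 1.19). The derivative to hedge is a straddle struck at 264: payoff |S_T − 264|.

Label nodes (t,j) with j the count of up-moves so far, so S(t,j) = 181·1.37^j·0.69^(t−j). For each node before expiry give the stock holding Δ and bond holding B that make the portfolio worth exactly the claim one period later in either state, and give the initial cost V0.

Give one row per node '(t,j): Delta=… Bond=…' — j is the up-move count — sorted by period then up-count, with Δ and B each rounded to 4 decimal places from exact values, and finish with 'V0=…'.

(0,0): Delta=-0.2397 Bond=106.6388
(1,0): Delta=-1.0000 Bond=221.8487
(1,1): Delta=-0.1019 Bond=92.7186
V0=63.2454

The replicating-portfolio and risk-neutral prices coincide; use p* = (1.19−0.69)/(1.37−0.69) = 0.7353 for the latter.
At expiry t=2: V(2,0)=177.8259, V(2,1)=92.9007, V(2,2)=75.7189
(1,0): S=124.8900. Δ = (V_up−V_dn)/(S_up−S_dn) = (92.9007−177.8259)/(171.0993−86.1741) = -1.0000. V = [p*·92.9007 + (1−p*)·177.8259]/1.19 = 96.9587. B = V − Δ·S = 221.8487.
(1,1): S=247.9700. Δ = (V_up−V_dn)/(S_up−S_dn) = (75.7189−92.9007)/(339.7189−171.0993) = -0.1019. V = [p*·75.7189 + (1−p*)·92.9007]/1.19 = 67.4513. B = V − Δ·S = 92.7186.
(0,0): S=181.0000. Δ = (V_up−V_dn)/(S_up−S_dn) = (67.4513−96.9587)/(247.9700−124.8900) = -0.2397. V = [p*·67.4513 + (1−p*)·96.9587]/1.19 = 63.2454. B = V − Δ·S = 106.6388.
Each (Δ,B) replicates both successor values, so the strategy is self-financing and V0 is arbitrage-free.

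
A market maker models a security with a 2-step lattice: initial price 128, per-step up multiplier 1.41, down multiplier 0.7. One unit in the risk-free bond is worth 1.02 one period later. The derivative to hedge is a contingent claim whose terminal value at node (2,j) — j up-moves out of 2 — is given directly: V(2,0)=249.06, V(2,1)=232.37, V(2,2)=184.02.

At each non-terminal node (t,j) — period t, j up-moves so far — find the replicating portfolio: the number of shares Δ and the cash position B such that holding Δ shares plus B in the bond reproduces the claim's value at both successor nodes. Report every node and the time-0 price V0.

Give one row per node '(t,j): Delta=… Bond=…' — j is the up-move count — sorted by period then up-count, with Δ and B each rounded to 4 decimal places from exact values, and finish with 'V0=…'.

Under the risk-neutral measure, an up-move has probability p* = (R−d)/(u−d) = 0.4507 and values discount at R = 1.02.
Terminal values V(2,·): V(2,0)=249.0600, V(2,1)=232.3700, V(2,2)=184.0200
(1,0): S=89.6000. Δ = (V_up−V_dn)/(S_up−S_dn) = (232.3700−249.0600)/(126.3360−62.7200) = -0.2624. V = [p*·232.3700 + (1−p*)·249.0600]/1.02 = 236.8017. B = V − Δ·S = 260.3088.
(1,1): S=180.4800. Δ = (V_up−V_dn)/(S_up−S_dn) = (184.0200−232.3700)/(254.4768−126.3360) = -0.3773. V = [p*·184.0200 + (1−p*)·232.3700]/1.02 = 206.4495. B = V − Δ·S = 274.5481.
(0,0): S=128.0000. Δ = (V_up−V_dn)/(S_up−S_dn) = (206.4495−236.8017)/(180.4800−89.6000) = -0.3340. V = [p*·206.4495 + (1−p*)·236.8017]/1.02 = 218.7469. B = V − Δ·S = 261.4965.
Check: Δ(0,0)·S0 + B(0,0) = 218.7469 = V0.

(0,0): Delta=-0.3340 Bond=261.4965
(1,0): Delta=-0.2624 Bond=260.3088
(1,1): Delta=-0.3773 Bond=274.5481
V0=218.7469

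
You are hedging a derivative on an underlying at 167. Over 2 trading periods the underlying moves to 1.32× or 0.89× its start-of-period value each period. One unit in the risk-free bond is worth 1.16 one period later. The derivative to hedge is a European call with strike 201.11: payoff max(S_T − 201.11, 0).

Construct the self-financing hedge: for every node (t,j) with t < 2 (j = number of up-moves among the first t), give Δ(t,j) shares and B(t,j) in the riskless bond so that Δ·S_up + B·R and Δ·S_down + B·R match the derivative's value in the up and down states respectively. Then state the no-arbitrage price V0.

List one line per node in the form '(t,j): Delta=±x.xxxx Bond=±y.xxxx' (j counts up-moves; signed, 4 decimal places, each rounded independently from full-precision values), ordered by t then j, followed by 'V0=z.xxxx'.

No-arbitrage ⇒ martingale measure with p* = (R−d)/(u−d) = 0.6279.
Terminal payoffs: V(2,0)=0.0000, V(2,1)=0.0000, V(2,2)=89.8708
  t=1,j=0: stock 148.6300 → up 196.1916 (V=0.0000), down 132.2807 (V=0.0000). Price 0.0000; hedge Δ=0.0000, bond B=0.0000.
  t=1,j=1: stock 220.4400 → up 290.9808 (V=89.8708), down 196.1916 (V=0.0000). Price 48.6470; hedge Δ=0.9481, bond B=-160.3549.
  t=0,j=0: stock 167.0000 → up 220.4400 (V=48.6470), down 148.6300 (V=0.0000). Price 26.3326; hedge Δ=0.6774, bond B=-86.8000.
The time-0 hedge costs 26.3326, which is the no-arbitrage price.

(0,0): Delta=0.6774 Bond=-86.8000
(1,0): Delta=0.0000 Bond=0.0000
(1,1): Delta=0.9481 Bond=-160.3549
V0=26.3326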